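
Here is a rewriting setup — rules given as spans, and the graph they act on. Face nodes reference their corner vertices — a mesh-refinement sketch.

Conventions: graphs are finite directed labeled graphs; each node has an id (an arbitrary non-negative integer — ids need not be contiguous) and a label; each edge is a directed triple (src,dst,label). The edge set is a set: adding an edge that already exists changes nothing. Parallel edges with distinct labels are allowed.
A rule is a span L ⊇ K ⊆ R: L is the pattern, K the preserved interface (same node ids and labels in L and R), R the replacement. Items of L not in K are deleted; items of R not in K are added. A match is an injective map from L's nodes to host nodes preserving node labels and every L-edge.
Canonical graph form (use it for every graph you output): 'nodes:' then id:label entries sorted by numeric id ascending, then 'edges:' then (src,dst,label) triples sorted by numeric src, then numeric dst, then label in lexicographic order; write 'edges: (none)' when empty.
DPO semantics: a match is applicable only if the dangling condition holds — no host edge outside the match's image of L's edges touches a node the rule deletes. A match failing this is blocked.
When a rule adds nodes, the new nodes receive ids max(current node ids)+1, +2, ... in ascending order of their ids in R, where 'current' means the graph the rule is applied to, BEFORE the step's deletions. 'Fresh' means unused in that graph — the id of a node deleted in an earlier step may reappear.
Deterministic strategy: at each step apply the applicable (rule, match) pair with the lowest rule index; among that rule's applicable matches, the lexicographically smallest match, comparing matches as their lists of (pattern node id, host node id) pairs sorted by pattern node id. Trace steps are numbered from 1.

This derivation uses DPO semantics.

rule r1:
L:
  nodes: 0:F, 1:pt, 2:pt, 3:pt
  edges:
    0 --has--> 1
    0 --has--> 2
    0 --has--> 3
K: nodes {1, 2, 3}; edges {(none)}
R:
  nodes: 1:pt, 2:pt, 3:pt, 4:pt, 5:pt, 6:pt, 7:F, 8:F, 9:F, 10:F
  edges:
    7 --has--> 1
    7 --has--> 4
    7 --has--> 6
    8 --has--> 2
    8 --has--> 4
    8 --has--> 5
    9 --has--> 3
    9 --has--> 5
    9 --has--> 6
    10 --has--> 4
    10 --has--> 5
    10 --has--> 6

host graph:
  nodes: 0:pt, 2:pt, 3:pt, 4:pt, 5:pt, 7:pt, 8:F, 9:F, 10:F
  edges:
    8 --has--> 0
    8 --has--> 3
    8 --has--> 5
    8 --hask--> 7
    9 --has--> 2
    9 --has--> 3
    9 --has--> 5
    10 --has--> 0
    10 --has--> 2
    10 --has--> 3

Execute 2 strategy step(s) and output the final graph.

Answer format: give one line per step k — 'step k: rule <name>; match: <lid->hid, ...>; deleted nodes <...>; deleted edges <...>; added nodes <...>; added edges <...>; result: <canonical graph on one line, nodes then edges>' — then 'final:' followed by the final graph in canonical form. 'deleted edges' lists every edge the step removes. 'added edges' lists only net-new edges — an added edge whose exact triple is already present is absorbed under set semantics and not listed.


step 1: rule r1; match: 0->9, 1->2, 2->3, 3->5; deleted nodes 9; deleted edges (9,2,has); (9,3,has); (9,5,has); added nodes 11, 12, 13, 14, 15, 16, 17; added edges (14,2,has); (14,11,has); (14,13,has); (15,3,has); (15,11,has); (15,12,has); (16,5,has); (16,12,has); (16,13,has); (17,11,has); (17,12,has); (17,13,has); result: nodes: 0:pt, 2:pt, 3:pt, 4:pt, 5:pt, 7:pt, 8:F, 10:F, 11:pt, 12:pt, 13:pt, 14:F, 15:F, 16:F, 17:F edges: (8,0,has); (8,3,has); (8,5,has); (8,7,hask); (10,0,has); (10,2,has); (10,3,has); (14,2,has); (14,11,has); (14,13,has); (15,3,has); (15,11,has); (15,12,has); (16,5,has); (16,12,has); (16,13,has); (17,11,has); (17,12,has); (17,13,has)
step 2: rule r1; match: 0->10, 1->0, 2->2, 3->3; deleted nodes 10; deleted edges (10,0,has); (10,2,has); (10,3,has); added nodes 18, 19, 20, 21, 22, 23, 24; added edges (21,0,has); (21,18,has); (21,20,has); (22,2,has); (22,18,has); (22,19,has); (23,3,has); (23,19,has); (23,20,has); (24,18,has); (24,19,has); (24,20,has); result: nodes: 0:pt, 2:pt, 3:pt, 4:pt, 5:pt, 7:pt, 8:F, 11:pt, 12:pt, 13:pt, 14:F, 15:F, 16:F, 17:F, 18:pt, 19:pt, 20:pt, 21:F, 22:F, 23:F, 24:F edges: (8,0,has); (8,3,has); (8,5,has); (8,7,hask); (14,2,has); (14,11,has); (14,13,has); (15,3,has); (15,11,has); (15,12,has); (16,5,has); (16,12,has); (16,13,has); (17,11,has); (17,12,has); (17,13,has); (21,0,has); (21,18,has); (21,20,has); (22,2,has); (22,18,has); (22,19,has); (23,3,has); (23,19,has); (23,20,has); (24,18,has); (24,19,has); (24,20,has)
final:
nodes: 0:pt, 2:pt, 3:pt, 4:pt, 5:pt, 7:pt, 8:F, 11:pt, 12:pt, 13:pt, 14:F, 15:F, 16:F, 17:F, 18:pt, 19:pt, 20:pt, 21:F, 22:F, 23:F, 24:F
edges: (8,0,has); (8,3,has); (8,5,has); (8,7,hask); (14,2,has); (14,11,has); (14,13,has); (15,3,has); (15,11,has); (15,12,has); (16,5,has); (16,12,has); (16,13,has); (17,11,has); (17,12,has); (17,13,has); (21,0,has); (21,18,has); (21,20,has); (22,2,has); (22,18,has); (22,19,has); (23,3,has); (23,19,has); (23,20,has); (24,18,has); (24,19,has); (24,20,has)


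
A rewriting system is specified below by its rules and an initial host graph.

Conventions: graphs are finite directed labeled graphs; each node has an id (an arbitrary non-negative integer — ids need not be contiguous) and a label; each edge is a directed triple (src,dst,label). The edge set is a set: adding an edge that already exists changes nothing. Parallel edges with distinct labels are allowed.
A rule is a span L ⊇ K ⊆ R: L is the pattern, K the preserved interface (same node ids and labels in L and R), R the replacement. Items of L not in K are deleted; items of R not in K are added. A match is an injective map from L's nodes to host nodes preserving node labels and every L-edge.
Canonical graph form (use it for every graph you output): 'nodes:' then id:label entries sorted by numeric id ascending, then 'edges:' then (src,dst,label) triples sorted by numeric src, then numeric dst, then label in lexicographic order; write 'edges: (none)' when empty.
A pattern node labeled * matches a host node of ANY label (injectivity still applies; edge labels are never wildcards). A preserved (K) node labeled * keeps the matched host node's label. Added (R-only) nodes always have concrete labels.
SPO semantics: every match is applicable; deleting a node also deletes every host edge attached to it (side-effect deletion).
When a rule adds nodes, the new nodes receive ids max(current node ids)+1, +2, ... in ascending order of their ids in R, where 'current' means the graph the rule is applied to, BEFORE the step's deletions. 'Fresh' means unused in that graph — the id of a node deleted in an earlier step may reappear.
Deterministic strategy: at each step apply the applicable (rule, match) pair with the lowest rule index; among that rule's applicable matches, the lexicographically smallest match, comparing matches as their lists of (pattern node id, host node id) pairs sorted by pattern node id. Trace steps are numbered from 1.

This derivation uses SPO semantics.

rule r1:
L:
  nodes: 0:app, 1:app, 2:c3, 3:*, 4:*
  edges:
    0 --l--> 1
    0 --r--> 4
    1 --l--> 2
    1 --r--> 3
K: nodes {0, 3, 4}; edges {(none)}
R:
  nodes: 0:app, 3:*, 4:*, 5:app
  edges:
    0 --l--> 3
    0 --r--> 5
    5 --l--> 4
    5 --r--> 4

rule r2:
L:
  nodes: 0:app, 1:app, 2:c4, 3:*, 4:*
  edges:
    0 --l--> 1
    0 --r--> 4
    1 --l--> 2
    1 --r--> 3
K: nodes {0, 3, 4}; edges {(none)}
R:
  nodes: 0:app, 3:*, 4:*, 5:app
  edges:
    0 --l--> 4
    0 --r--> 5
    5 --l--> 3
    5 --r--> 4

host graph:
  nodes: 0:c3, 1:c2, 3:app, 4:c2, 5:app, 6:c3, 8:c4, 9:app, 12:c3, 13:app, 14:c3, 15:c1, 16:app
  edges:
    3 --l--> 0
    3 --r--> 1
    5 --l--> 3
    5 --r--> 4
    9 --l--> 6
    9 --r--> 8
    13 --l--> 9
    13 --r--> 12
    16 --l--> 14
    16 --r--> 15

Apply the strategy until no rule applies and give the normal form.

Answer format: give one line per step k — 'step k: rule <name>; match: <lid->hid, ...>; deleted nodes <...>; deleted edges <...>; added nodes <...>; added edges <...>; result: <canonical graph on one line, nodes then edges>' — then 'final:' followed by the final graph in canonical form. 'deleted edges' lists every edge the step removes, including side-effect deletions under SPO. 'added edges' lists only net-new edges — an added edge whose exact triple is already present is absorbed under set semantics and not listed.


step 1: rule r1; match: 0->5, 1->3, 2->0, 3->1, 4->4; deleted nodes 0, 3; deleted edges (3,0,l); (3,1,r); (5,3,l); (5,4,r); added nodes 17; added edges (5,1,l); (5,17,r); (17,4,l); (17,4,r); result: nodes: 1:c2, 4:c2, 5:app, 6:c3, 8:c4, 9:app, 12:c3, 13:app, 14:c3, 15:c1, 16:app, 17:app edges: (5,1,l); (5,17,r); (9,6,l); (9,8,r); (13,9,l); (13,12,r); (16,14,l); (16,15,r); (17,4,l); (17,4,r)
step 2: rule r1; match: 0->13, 1->9, 2->6, 3->8, 4->12; deleted nodes 6, 9; deleted edges (9,6,l); (9,8,r); (13,9,l); (13,12,r); added nodes 18; added edges (13,8,l); (13,18,r); (18,12,l); (18,12,r); result: nodes: 1:c2, 4:c2, 5:app, 8:c4, 12:c3, 13:app, 14:c3, 15:c1, 16:app, 17:app, 18:app edges: (5,1,l); (5,17,r); (13,8,l); (13,18,r); (16,14,l); (16,15,r); (17,4,l); (17,4,r); (18,12,l); (18,12,r)
final:
nodes: 1:c2, 4:c2, 5:app, 8:c4, 12:c3, 13:app, 14:c3, 15:c1, 16:app, 17:app, 18:app
edges: (5,1,l); (5,17,r); (13,8,l); (13,18,r); (16,14,l); (16,15,r); (17,4,l); (17,4,r); (18,12,l); (18,12,r)


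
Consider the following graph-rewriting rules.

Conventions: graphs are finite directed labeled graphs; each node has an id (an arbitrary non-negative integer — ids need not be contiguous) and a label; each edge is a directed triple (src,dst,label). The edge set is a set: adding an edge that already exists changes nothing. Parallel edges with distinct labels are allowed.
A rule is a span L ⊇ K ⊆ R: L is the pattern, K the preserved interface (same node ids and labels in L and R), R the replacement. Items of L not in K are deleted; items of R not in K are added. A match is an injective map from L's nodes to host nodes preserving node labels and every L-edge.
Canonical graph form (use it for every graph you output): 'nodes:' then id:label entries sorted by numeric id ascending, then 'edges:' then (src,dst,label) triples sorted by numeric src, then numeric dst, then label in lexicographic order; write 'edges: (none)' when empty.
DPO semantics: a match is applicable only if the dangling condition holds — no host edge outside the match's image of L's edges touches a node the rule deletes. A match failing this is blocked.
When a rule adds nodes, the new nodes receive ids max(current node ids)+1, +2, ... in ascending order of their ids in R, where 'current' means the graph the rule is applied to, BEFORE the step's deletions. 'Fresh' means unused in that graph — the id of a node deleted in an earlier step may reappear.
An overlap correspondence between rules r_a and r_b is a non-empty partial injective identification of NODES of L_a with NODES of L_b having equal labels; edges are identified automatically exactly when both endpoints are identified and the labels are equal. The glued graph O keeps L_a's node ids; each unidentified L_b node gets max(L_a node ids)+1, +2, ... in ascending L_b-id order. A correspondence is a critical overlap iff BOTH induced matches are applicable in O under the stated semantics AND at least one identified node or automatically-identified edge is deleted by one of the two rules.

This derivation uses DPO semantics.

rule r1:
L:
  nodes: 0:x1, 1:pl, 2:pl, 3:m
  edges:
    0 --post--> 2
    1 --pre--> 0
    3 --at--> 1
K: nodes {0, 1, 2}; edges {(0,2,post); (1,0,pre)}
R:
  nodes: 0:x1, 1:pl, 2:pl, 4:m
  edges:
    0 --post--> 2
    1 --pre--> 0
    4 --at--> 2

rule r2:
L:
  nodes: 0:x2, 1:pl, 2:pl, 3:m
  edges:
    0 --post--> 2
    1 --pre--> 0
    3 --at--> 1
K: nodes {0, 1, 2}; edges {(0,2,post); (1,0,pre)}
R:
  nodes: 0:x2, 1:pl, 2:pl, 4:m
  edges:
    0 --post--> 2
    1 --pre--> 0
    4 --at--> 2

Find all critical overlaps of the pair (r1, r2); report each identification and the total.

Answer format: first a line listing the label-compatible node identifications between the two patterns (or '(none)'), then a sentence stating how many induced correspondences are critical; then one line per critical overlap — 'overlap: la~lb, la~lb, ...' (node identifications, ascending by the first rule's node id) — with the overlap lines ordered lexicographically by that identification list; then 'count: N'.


label-compatible node identifications between L(r1) and L(r2): 1~1, 1~2, 2~1, 2~2, 3~3
2 of the induced correspondences are critical overlaps of r1 and r2.
overlap: 1~1, 2~2, 3~3
overlap: 1~1, 3~3
count: 2


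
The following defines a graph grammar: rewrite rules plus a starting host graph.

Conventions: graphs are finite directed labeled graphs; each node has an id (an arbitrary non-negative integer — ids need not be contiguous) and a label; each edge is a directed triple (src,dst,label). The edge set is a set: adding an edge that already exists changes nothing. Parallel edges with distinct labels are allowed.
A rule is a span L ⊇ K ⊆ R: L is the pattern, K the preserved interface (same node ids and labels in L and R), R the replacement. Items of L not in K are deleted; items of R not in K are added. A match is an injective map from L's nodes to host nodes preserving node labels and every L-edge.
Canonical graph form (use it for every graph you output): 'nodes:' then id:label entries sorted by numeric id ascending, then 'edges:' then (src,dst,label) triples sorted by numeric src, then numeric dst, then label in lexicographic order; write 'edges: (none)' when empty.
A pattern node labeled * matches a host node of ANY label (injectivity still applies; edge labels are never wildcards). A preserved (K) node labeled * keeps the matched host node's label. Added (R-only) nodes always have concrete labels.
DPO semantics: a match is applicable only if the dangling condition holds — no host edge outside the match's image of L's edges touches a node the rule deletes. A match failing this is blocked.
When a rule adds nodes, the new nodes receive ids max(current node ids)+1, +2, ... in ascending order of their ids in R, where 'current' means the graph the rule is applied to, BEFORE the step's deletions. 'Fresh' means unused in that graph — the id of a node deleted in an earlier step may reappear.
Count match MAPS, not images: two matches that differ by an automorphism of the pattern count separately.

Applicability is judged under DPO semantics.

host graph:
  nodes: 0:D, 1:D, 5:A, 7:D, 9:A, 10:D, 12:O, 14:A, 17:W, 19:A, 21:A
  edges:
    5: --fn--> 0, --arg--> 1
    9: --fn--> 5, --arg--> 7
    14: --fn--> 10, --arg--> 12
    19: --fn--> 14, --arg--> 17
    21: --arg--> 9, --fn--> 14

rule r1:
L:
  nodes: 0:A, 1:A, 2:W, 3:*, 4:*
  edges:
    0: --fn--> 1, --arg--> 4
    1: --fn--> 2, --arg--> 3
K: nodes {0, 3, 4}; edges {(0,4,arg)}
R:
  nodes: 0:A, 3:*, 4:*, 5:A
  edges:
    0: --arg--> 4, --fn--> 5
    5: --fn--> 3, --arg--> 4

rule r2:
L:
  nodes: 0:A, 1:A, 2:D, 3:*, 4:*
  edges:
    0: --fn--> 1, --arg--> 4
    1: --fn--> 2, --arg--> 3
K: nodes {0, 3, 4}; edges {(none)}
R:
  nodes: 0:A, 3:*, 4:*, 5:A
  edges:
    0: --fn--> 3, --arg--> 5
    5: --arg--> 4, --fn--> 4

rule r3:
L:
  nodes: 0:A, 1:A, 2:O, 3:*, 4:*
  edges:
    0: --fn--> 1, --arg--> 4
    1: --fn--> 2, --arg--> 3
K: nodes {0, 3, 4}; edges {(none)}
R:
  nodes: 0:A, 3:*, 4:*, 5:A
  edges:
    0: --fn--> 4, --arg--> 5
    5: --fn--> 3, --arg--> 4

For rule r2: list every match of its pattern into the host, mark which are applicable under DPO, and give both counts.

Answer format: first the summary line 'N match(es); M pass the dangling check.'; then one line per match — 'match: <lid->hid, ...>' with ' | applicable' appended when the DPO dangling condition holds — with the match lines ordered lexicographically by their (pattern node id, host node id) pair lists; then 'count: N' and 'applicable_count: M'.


3 match(es); 1 pass the dangling check.
match: 0->9, 1->5, 2->0, 3->1, 4->7 | applicable
match: 0->19, 1->14, 2->10, 3->12, 4->17
match: 0->21, 1->14, 2->10, 3->12, 4->9
count: 3
applicable_count: 1


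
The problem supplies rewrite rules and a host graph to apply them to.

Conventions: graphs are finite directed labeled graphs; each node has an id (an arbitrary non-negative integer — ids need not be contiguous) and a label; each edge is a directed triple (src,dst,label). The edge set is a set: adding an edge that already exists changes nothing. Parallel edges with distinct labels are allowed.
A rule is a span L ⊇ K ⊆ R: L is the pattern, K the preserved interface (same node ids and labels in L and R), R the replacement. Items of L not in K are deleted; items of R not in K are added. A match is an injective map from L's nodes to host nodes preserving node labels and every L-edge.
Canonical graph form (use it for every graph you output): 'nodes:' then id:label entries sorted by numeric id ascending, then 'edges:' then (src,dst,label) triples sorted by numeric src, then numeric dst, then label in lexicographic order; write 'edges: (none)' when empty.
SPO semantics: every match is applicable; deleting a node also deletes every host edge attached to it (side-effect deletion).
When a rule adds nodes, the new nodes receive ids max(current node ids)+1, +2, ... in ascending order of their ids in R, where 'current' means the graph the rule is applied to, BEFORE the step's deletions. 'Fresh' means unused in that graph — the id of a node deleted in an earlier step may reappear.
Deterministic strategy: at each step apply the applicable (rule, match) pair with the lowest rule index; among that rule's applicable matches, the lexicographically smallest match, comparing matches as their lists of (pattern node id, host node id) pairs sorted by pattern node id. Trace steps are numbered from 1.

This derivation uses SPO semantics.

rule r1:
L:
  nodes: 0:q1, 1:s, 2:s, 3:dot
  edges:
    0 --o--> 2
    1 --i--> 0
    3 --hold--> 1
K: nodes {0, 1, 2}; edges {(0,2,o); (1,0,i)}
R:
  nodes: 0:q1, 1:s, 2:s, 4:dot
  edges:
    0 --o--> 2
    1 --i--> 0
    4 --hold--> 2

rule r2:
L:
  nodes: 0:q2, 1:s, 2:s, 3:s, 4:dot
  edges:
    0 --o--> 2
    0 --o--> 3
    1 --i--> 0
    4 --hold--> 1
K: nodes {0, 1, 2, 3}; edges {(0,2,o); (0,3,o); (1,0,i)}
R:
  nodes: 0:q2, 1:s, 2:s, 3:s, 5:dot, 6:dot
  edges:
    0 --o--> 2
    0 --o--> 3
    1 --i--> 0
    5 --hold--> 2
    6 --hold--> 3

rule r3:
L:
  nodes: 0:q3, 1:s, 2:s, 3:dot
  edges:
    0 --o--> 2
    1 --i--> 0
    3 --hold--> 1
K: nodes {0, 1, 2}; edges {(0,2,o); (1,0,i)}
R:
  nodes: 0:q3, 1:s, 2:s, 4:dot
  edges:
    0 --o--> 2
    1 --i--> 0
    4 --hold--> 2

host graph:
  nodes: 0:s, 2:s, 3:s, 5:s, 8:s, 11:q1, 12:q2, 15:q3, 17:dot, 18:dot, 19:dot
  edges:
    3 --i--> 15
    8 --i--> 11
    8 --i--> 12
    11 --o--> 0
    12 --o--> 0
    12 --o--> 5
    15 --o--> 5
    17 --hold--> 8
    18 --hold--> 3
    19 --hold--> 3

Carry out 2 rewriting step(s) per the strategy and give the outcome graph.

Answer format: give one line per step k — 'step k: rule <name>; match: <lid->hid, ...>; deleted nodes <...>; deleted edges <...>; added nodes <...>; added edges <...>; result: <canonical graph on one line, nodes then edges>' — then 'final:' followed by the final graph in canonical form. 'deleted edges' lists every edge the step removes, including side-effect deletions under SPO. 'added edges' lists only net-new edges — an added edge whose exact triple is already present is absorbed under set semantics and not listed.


step 1: rule r1; match: 0->11, 1->8, 2->0, 3->17; deleted nodes 17; deleted edges (17,8,hold); added nodes 20; added edges (20,0,hold); result: nodes: 0:s, 2:s, 3:s, 5:s, 8:s, 11:q1, 12:q2, 15:q3, 18:dot, 19:dot, 20:dot edges: (3,15,i); (8,11,i); (8,12,i); (11,0,o); (12,0,o); (12,5,o); (15,5,o); (18,3,hold); (19,3,hold); (20,0,hold)
step 2: rule r3; match: 0->15, 1->3, 2->5, 3->18; deleted nodes 18; deleted edges (18,3,hold); added nodes 21; added edges (21,5,hold); result: nodes: 0:s, 2:s, 3:s, 5:s, 8:s, 11:q1, 12:q2, 15:q3, 19:dot, 20:dot, 21:dot edges: (3,15,i); (8,11,i); (8,12,i); (11,0,o); (12,0,o); (12,5,o); (15,5,o); (19,3,hold); (20,0,hold); (21,5,hold)
final:
nodes: 0:s, 2:s, 3:s, 5:s, 8:s, 11:q1, 12:q2, 15:q3, 19:dot, 20:dot, 21:dot
edges: (3,15,i); (8,11,i); (8,12,i); (11,0,o); (12,0,o); (12,5,o); (15,5,o); (19,3,hold); (20,0,hold); (21,5,hold)


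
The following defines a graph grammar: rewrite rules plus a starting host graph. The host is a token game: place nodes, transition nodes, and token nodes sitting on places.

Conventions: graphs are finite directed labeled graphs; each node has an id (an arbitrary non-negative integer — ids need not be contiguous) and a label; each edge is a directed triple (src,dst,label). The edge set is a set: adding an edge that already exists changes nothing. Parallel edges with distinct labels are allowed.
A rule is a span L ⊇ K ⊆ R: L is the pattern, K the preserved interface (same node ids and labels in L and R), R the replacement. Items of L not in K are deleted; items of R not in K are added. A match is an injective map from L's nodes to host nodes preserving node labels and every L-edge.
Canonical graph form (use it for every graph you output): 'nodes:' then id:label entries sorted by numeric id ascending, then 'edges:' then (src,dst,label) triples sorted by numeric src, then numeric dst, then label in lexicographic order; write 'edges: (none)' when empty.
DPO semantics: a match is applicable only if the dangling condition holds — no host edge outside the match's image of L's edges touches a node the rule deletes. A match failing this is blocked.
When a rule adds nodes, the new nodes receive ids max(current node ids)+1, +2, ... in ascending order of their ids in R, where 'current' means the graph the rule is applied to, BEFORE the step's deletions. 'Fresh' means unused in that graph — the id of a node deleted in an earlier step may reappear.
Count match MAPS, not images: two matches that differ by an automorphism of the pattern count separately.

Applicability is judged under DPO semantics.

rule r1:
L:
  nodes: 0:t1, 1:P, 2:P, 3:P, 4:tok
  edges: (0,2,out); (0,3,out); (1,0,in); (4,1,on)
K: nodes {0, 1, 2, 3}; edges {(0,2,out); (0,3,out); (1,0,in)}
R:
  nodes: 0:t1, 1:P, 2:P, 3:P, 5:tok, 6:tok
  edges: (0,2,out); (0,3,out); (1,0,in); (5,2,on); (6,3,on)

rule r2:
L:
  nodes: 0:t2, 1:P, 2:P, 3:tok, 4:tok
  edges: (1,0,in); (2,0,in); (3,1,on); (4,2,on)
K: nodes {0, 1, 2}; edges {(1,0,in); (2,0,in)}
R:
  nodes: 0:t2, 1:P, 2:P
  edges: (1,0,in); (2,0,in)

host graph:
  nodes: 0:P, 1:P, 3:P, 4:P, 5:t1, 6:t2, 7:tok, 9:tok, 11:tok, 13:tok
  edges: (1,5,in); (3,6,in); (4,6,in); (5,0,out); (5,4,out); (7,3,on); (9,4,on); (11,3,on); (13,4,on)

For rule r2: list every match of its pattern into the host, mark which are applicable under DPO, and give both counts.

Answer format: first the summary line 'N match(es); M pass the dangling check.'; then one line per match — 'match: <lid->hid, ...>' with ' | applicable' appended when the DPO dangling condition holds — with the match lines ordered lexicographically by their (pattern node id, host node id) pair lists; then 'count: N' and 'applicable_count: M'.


8 match(es); 8 pass the dangling check.
match: 0->6, 1->3, 2->4, 3->7, 4->9 | applicable
match: 0->6, 1->3, 2->4, 3->7, 4->13 | applicable
match: 0->6, 1->3, 2->4, 3->11, 4->9 | applicable
match: 0->6, 1->3, 2->4, 3->11, 4->13 | applicable
match: 0->6, 1->4, 2->3, 3->9, 4->7 | applicable
match: 0->6, 1->4, 2->3, 3->9, 4->11 | applicable
match: 0->6, 1->4, 2->3, 3->13, 4->7 | applicable
match: 0->6, 1->4, 2->3, 3->13, 4->11 | applicable
count: 8
applicable_count: 8


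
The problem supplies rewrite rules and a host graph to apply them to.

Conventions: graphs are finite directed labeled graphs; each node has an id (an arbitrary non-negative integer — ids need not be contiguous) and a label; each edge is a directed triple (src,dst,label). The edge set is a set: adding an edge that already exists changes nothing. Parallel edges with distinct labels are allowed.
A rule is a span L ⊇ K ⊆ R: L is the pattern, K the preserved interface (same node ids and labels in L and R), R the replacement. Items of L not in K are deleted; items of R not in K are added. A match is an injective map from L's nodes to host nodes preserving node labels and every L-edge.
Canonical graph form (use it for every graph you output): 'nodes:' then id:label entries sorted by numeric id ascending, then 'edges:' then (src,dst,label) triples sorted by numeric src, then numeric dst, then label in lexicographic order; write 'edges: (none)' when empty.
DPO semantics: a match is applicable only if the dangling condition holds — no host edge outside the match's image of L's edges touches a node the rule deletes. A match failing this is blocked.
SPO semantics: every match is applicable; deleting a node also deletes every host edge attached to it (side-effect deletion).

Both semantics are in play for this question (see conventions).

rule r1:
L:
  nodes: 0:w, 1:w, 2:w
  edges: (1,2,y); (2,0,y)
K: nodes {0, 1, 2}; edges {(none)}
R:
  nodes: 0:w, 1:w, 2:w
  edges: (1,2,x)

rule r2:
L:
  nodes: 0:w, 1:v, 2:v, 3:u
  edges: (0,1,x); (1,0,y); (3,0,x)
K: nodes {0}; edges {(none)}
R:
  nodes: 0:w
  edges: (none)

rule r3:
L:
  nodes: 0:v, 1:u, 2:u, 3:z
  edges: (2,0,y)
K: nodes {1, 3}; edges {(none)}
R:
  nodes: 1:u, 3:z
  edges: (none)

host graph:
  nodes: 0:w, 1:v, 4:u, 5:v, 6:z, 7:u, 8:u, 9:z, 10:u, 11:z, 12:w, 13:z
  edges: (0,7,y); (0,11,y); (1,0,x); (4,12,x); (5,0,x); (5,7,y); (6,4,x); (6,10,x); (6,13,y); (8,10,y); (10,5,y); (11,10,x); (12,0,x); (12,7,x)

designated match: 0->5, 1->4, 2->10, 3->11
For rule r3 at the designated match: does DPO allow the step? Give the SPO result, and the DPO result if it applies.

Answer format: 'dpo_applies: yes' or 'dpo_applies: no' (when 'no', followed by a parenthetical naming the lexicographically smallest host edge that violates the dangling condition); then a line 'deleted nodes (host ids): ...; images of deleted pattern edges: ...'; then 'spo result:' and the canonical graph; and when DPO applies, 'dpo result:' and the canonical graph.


dpo_applies: no
(the rule deletes node 5, which keeps host edge (5,0,x) outside the match image — the dangling condition fails, DPO blocks; SPO proceeds and side-deletes such edges)
deleted nodes (host ids): 5, 10; images of deleted pattern edges: (10,5,y)
spo result:
nodes: 0:w, 1:v, 4:u, 6:z, 7:u, 8:u, 9:z, 11:z, 12:w, 13:z
edges: (0,7,y); (0,11,y); (1,0,x); (4,12,x); (6,4,x); (6,13,y); (12,0,x); (12,7,x)


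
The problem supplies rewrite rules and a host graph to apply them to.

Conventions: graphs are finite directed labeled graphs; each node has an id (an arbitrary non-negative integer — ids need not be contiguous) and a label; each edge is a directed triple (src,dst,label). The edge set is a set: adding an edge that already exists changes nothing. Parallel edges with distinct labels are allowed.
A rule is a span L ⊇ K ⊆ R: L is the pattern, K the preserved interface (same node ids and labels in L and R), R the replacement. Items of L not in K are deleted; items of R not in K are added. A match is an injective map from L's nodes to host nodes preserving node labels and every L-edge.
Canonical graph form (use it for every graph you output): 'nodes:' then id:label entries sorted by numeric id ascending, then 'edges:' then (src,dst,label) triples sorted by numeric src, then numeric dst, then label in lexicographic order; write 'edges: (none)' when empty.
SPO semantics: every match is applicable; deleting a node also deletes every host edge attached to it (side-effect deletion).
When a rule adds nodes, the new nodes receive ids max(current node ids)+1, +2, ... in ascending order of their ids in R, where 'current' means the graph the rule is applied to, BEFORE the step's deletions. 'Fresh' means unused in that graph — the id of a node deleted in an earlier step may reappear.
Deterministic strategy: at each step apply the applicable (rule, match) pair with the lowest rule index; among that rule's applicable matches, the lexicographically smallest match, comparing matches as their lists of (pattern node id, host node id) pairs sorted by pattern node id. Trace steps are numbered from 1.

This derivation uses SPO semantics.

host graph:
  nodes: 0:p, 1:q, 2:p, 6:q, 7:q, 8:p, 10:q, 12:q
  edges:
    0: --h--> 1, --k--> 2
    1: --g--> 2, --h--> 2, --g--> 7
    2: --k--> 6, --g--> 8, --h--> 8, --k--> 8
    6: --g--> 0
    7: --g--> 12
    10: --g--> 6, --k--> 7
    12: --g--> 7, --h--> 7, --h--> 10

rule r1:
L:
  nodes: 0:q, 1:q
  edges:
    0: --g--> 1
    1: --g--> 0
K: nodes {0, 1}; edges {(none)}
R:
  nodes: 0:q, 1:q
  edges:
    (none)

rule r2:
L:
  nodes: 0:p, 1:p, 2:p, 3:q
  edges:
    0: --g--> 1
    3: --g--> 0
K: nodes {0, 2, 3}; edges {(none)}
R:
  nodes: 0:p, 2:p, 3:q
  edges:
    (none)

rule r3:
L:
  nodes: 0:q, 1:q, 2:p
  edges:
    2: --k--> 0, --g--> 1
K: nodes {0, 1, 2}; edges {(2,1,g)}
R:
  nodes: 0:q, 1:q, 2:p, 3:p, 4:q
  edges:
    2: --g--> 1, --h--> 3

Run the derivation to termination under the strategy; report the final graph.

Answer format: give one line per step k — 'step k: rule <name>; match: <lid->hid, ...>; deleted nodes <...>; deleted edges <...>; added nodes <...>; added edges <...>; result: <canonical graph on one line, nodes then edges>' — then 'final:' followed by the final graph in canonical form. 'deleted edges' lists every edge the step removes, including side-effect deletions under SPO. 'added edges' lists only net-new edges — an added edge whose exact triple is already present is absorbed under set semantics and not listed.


step 1: rule r1; match: 0->7, 1->12; deleted nodes (none); deleted edges (7,12,g); (12,7,g); added nodes (none); added edges (none); result: nodes: 0:p, 1:q, 2:p, 6:q, 7:q, 8:p, 10:q, 12:q edges: (0,1,h); (0,2,k); (1,2,g); (1,2,h); (1,7,g); (2,6,k); (2,8,g); (2,8,h); (2,8,k); (6,0,g); (10,6,g); (10,7,k); (12,7,h); (12,10,h)
step 2: rule r2; match: 0->2, 1->8, 2->0, 3->1; deleted nodes 8; deleted edges (1,2,g); (2,8,g); (2,8,h); (2,8,k); added nodes (none); added edges (none); result: nodes: 0:p, 1:q, 2:p, 6:q, 7:q, 10:q, 12:q edges: (0,1,h); (0,2,k); (1,2,h); (1,7,g); (2,6,k); (6,0,g); (10,6,g); (10,7,k); (12,7,h); (12,10,h)
final:
nodes: 0:p, 1:q, 2:p, 6:q, 7:q, 10:q, 12:q
edges: (0,1,h); (0,2,k); (1,2,h); (1,7,g); (2,6,k); (6,0,g); (10,6,g); (10,7,k); (12,7,h); (12,10,h)


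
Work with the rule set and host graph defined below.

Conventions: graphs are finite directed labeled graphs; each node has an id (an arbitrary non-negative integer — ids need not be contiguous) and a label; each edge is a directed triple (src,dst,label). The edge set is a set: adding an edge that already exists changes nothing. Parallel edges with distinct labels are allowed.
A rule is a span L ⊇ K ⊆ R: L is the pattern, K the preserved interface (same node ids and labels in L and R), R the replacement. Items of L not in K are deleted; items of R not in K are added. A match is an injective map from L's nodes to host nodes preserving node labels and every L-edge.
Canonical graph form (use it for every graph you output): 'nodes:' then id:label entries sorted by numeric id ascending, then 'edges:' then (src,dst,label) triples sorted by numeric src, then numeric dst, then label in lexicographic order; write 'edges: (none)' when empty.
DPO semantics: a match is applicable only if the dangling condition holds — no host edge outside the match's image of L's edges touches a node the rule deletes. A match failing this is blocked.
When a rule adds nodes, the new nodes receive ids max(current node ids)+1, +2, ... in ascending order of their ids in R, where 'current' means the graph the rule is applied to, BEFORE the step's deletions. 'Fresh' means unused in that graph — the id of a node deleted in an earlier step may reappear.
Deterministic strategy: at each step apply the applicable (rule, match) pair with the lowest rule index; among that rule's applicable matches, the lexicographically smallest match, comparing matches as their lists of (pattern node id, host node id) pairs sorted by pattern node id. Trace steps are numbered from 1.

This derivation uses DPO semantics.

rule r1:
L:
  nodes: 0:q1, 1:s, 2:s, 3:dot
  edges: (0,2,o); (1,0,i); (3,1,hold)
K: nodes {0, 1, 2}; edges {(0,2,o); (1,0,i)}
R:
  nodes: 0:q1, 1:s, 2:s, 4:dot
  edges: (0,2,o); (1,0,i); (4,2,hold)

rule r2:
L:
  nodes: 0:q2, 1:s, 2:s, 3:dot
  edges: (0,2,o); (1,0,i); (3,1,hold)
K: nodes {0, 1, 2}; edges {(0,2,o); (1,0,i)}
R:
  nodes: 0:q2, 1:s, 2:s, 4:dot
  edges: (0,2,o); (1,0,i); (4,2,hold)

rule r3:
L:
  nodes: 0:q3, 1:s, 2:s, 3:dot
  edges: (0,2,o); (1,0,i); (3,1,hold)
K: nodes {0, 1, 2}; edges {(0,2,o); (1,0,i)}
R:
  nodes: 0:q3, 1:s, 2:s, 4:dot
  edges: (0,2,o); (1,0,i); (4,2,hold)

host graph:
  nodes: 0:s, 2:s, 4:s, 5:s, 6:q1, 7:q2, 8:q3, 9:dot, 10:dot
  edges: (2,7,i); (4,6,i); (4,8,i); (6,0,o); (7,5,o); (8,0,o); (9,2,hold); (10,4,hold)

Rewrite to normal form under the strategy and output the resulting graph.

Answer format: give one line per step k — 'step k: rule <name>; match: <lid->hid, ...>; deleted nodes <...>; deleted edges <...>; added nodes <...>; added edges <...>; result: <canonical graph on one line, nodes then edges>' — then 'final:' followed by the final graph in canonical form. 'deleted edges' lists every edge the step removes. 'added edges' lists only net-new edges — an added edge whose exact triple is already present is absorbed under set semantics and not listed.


step 1: rule r1; match: 0->6, 1->4, 2->0, 3->10; deleted nodes 10; deleted edges (10,4,hold); added nodes 11; added edges (11,0,hold); result: nodes: 0:s, 2:s, 4:s, 5:s, 6:q1, 7:q2, 8:q3, 9:dot, 11:dot edges: (2,7,i); (4,6,i); (4,8,i); (6,0,o); (7,5,o); (8,0,o); (9,2,hold); (11,0,hold)
step 2: rule r2; match: 0->7, 1->2, 2->5, 3->9; deleted nodes 9; deleted edges (9,2,hold); added nodes 12; added edges (12,5,hold); result: nodes: 0:s, 2:s, 4:s, 5:s, 6:q1, 7:q2, 8:q3, 11:dot, 12:dot edges: (2,7,i); (4,6,i); (4,8,i); (6,0,o); (7,5,o); (8,0,o); (11,0,hold); (12,5,hold)
final:
nodes: 0:s, 2:s, 4:s, 5:s, 6:q1, 7:q2, 8:q3, 11:dot, 12:dot
edges: (2,7,i); (4,6,i); (4,8,i); (6,0,o); (7,5,o); (8,0,o); (11,0,hold); (12,5,hold)


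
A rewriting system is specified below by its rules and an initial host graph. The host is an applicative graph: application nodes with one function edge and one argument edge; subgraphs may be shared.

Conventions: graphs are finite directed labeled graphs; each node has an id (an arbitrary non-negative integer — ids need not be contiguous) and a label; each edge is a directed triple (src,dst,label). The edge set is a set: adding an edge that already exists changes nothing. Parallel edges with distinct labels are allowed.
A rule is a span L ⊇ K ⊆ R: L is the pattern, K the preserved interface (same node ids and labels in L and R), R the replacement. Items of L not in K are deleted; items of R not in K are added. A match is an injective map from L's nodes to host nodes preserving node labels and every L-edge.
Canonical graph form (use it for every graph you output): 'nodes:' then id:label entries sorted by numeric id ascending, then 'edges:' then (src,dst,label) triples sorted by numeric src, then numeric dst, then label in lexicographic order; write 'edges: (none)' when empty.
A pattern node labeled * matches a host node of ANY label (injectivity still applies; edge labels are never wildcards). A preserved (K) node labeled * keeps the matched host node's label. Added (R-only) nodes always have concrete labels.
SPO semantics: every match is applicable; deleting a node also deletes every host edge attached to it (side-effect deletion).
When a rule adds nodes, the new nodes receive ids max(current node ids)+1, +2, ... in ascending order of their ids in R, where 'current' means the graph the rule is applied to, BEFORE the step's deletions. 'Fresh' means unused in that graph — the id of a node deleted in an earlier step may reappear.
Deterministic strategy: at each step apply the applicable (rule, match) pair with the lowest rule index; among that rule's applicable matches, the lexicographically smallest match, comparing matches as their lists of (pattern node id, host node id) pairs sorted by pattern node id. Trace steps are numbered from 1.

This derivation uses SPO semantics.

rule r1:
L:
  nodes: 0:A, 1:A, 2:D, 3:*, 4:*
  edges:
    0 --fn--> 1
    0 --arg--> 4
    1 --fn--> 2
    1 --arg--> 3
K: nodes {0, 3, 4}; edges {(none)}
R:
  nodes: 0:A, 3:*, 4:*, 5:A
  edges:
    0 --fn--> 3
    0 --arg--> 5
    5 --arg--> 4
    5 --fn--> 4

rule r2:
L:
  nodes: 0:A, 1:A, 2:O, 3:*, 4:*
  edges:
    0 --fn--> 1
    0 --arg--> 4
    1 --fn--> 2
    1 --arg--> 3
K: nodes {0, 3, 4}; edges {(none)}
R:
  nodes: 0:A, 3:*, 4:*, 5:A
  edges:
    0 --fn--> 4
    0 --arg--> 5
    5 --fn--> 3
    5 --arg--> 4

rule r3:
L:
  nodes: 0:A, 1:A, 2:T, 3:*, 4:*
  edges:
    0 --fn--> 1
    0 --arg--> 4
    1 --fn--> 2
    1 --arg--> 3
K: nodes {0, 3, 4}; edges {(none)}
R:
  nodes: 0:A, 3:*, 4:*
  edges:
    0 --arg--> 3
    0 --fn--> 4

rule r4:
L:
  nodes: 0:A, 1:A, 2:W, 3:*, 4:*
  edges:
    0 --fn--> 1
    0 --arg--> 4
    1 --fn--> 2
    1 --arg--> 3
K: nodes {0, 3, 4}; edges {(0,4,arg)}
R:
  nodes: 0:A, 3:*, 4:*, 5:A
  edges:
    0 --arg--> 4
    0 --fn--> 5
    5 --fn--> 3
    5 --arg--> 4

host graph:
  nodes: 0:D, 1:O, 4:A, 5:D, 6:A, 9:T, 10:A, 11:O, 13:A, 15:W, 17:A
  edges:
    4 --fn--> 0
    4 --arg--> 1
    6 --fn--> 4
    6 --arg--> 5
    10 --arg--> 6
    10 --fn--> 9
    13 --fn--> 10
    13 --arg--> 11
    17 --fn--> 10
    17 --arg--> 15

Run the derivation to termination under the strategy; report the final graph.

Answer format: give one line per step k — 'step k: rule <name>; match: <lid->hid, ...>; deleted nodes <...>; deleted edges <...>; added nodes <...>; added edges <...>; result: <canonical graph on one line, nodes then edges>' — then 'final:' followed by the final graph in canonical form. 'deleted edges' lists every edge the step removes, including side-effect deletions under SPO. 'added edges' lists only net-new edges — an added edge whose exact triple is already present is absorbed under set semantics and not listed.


step 1: rule r1; match: 0->6, 1->4, 2->0, 3->1, 4->5; deleted nodes 0, 4; deleted edges (4,0,fn); (4,1,arg); (6,4,fn); (6,5,arg); added nodes 18; added edges (6,1,fn); (6,18,arg); (18,5,arg); (18,5,fn); result: nodes: 1:O, 5:D, 6:A, 9:T, 10:A, 11:O, 13:A, 15:W, 17:A, 18:A edges: (6,1,fn); (6,18,arg); (10,6,arg); (10,9,fn); (13,10,fn); (13,11,arg); (17,10,fn); (17,15,arg); (18,5,arg); (18,5,fn)
step 2: rule r3; match: 0->13, 1->10, 2->9, 3->6, 4->11; deleted nodes 9, 10; deleted edges (10,6,arg); (10,9,fn); (13,10,fn); (13,11,arg); (17,10,fn); added nodes (none); added edges (13,6,arg); (13,11,fn); result: nodes: 1:O, 5:D, 6:A, 11:O, 13:A, 15:W, 17:A, 18:A edges: (6,1,fn); (6,18,arg); (13,6,arg); (13,11,fn); (17,15,arg); (18,5,arg); (18,5,fn)
final:
nodes: 1:O, 5:D, 6:A, 11:O, 13:A, 15:W, 17:A, 18:A
edges: (6,1,fn); (6,18,arg); (13,6,arg); (13,11,fn); (17,15,arg); (18,5,arg); (18,5,fn)


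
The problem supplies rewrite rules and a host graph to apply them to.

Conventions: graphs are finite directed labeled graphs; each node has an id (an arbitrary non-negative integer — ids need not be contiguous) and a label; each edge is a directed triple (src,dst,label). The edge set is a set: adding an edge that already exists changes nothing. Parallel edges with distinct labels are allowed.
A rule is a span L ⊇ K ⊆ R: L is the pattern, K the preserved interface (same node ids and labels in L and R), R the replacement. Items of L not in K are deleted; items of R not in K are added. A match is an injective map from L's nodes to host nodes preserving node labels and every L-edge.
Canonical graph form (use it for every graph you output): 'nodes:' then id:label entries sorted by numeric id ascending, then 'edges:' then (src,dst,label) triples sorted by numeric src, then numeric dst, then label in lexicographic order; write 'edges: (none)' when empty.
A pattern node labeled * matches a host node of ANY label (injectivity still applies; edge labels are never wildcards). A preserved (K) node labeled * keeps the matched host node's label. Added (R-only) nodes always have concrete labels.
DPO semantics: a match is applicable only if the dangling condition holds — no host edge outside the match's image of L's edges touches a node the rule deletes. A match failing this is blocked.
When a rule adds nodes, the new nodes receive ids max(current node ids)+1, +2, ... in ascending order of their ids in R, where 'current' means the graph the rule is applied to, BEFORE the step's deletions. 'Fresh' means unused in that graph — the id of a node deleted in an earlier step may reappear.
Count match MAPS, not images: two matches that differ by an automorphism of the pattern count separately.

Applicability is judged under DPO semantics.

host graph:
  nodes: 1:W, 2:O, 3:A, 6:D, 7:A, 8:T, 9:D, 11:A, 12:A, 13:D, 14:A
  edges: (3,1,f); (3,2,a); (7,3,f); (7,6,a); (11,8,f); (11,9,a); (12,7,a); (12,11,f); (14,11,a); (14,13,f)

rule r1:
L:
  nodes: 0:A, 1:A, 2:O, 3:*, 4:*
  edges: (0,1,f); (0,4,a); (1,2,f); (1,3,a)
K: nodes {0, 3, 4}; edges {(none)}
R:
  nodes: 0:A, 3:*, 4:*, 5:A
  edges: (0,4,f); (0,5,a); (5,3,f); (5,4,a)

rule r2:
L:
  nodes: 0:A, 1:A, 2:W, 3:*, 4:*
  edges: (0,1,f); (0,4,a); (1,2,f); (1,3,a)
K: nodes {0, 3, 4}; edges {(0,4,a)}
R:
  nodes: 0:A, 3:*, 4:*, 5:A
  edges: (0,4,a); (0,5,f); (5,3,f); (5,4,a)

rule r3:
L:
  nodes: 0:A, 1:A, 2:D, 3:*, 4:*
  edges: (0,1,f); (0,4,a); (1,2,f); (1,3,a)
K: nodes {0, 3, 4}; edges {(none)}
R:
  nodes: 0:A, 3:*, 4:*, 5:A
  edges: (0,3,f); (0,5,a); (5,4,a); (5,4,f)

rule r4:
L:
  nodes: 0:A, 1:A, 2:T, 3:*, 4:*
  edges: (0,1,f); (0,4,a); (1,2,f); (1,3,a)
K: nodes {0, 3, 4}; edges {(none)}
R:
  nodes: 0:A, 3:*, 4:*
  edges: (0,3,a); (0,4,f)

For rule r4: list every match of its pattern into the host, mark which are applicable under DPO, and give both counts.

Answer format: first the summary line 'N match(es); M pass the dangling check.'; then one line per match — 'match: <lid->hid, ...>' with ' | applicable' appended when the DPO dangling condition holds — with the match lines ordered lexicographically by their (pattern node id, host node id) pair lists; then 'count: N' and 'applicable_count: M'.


1 match(es); 0 pass the dangling check.
match: 0->12, 1->11, 2->8, 3->9, 4->7
count: 1
applicable_count: 0
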